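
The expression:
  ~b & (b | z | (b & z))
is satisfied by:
  {z: True, b: False}


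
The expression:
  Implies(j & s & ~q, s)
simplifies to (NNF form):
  True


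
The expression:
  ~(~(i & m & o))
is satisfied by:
  {m: True, o: True, i: True}


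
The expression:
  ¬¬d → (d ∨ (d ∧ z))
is always true.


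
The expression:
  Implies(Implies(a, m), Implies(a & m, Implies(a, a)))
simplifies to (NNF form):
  True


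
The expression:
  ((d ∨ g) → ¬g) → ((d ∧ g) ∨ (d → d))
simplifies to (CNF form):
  True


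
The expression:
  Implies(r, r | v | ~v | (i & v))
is always true.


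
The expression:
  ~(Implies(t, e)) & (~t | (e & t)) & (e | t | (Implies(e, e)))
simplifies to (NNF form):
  False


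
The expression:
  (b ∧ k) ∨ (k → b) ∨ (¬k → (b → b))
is always true.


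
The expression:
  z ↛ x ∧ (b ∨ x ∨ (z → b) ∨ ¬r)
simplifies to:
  z ∧ ¬x ∧ (b ∨ ¬r)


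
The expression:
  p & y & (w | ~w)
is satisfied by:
  {p: True, y: True}


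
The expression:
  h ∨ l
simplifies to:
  h ∨ l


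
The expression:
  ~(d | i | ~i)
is never true.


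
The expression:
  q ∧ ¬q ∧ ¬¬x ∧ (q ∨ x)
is never true.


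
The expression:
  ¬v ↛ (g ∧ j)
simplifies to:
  ¬v ∧ (¬g ∨ ¬j)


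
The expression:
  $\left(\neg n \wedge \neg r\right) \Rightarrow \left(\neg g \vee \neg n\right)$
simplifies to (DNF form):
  $\text{True}$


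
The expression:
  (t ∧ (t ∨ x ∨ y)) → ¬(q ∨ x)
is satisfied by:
  {q: False, t: False, x: False}
  {x: True, q: False, t: False}
  {q: True, x: False, t: False}
  {x: True, q: True, t: False}
  {t: True, x: False, q: False}


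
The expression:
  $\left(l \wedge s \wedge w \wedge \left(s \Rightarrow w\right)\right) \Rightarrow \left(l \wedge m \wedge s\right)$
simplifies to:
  $m \vee \neg l \vee \neg s \vee \neg w$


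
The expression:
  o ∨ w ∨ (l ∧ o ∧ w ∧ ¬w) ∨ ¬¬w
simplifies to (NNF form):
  o ∨ w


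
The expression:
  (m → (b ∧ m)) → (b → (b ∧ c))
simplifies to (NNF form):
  c ∨ ¬b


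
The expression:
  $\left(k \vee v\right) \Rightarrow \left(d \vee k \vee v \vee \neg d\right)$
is always true.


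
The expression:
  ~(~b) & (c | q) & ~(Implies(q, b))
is never true.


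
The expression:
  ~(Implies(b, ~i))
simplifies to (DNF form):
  b & i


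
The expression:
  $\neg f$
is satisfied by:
  {f: False}


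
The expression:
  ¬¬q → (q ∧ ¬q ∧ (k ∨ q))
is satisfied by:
  {q: False}


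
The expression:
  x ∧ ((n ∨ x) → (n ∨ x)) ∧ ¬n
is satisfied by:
  {x: True, n: False}


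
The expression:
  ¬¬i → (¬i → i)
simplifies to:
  True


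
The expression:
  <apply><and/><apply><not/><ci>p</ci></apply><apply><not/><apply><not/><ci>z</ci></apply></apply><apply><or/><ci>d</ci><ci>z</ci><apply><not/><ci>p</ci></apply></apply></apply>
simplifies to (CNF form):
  <apply><and/><ci>z</ci><apply><not/><ci>p</ci></apply></apply>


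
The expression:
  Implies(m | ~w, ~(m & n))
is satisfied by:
  {m: False, n: False}
  {n: True, m: False}
  {m: True, n: False}


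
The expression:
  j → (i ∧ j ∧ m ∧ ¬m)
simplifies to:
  ¬j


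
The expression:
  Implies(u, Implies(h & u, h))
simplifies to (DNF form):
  True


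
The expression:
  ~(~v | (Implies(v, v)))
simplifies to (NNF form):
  False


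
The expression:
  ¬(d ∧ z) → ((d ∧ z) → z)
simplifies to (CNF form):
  True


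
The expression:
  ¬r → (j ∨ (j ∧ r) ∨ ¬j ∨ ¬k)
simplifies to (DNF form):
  True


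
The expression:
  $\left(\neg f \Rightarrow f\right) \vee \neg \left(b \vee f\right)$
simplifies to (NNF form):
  $f \vee \neg b$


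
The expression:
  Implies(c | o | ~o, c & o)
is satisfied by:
  {c: True, o: True}


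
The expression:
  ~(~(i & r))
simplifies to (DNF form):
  i & r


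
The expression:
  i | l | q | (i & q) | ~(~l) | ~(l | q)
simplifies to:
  True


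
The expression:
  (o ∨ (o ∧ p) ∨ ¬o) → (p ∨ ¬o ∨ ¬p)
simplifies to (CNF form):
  True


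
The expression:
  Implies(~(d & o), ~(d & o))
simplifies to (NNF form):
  True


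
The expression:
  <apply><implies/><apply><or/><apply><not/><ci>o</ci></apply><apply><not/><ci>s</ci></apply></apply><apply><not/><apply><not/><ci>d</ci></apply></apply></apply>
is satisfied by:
  {d: True, s: True, o: True}
  {d: True, s: True, o: False}
  {d: True, o: True, s: False}
  {d: True, o: False, s: False}
  {s: True, o: True, d: False}


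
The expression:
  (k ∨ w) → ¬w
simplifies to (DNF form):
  ¬w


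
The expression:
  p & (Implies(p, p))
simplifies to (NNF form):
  p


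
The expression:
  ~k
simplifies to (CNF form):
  ~k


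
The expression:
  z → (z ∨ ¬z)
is always true.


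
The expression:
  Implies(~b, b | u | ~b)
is always true.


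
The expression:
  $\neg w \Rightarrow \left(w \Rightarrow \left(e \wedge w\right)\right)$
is always true.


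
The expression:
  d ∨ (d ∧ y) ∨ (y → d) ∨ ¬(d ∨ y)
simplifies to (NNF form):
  d ∨ ¬y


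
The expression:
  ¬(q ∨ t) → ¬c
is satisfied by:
  {t: True, q: True, c: False}
  {t: True, c: False, q: False}
  {q: True, c: False, t: False}
  {q: False, c: False, t: False}
  {t: True, q: True, c: True}
  {t: True, c: True, q: False}
  {q: True, c: True, t: False}


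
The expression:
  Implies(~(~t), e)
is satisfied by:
  {e: True, t: False}
  {t: False, e: False}
  {t: True, e: True}


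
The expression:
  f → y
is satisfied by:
  {y: True, f: False}
  {f: False, y: False}
  {f: True, y: True}


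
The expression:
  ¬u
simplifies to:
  ¬u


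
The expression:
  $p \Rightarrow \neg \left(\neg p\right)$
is always true.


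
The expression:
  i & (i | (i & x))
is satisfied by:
  {i: True}


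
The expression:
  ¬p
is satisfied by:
  {p: False}


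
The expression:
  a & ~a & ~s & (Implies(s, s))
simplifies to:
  False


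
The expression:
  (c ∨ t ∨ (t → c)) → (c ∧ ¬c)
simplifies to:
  False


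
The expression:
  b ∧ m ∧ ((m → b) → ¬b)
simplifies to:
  False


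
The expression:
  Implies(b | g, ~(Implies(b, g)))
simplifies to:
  ~g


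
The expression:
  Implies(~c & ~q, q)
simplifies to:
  c | q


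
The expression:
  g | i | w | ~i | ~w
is always true.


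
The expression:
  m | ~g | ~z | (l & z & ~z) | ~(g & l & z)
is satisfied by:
  {m: True, l: False, z: False, g: False}
  {g: False, l: False, m: False, z: False}
  {g: True, m: True, l: False, z: False}
  {g: True, l: False, m: False, z: False}
  {z: True, m: True, g: False, l: False}
  {z: True, g: False, l: False, m: False}
  {z: True, g: True, m: True, l: False}
  {z: True, g: True, l: False, m: False}
  {m: True, l: True, z: False, g: False}
  {l: True, z: False, m: False, g: False}
  {g: True, l: True, m: True, z: False}
  {g: True, l: True, z: False, m: False}
  {m: True, l: True, z: True, g: False}
  {l: True, z: True, g: False, m: False}
  {g: True, l: True, z: True, m: True}


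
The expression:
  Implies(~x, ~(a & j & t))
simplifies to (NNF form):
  x | ~a | ~j | ~t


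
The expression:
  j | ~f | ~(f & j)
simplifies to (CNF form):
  True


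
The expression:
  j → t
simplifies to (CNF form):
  t ∨ ¬j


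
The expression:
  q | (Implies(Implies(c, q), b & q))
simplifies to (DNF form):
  c | q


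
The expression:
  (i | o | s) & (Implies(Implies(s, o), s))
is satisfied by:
  {s: True}


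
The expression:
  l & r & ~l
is never true.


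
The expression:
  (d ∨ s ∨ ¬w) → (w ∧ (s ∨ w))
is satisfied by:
  {w: True}


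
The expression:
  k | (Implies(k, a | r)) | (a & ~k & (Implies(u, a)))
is always true.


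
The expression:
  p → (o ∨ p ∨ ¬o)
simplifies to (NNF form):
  True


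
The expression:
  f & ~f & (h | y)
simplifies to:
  False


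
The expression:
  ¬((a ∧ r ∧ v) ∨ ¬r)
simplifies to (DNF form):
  (r ∧ ¬a) ∨ (r ∧ ¬v)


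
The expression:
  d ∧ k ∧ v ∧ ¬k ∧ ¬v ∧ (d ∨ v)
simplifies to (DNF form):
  False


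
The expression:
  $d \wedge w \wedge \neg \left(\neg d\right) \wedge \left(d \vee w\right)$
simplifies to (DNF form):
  $d \wedge w$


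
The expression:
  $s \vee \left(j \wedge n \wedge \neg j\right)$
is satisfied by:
  {s: True}


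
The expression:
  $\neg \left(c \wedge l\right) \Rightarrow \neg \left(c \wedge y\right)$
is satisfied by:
  {l: True, c: False, y: False}
  {c: False, y: False, l: False}
  {y: True, l: True, c: False}
  {y: True, c: False, l: False}
  {l: True, c: True, y: False}
  {c: True, l: False, y: False}
  {y: True, c: True, l: True}


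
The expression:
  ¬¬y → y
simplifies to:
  True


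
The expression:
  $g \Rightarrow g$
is always true.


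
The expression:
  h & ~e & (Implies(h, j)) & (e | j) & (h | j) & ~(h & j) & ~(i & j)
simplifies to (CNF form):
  False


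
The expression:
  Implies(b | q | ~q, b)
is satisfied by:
  {b: True}


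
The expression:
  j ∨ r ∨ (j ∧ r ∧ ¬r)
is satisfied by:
  {r: True, j: True}
  {r: True, j: False}
  {j: True, r: False}


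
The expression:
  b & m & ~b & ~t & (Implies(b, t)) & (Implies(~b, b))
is never true.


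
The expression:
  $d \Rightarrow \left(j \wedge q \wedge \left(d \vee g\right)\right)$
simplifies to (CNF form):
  $\left(j \vee \neg d\right) \wedge \left(q \vee \neg d\right)$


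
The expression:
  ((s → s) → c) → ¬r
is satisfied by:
  {c: False, r: False}
  {r: True, c: False}
  {c: True, r: False}


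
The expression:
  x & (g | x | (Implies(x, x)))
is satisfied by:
  {x: True}


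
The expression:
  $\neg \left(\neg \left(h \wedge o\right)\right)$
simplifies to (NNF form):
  $h \wedge o$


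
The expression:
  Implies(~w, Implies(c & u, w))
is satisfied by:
  {w: True, u: False, c: False}
  {u: False, c: False, w: False}
  {w: True, c: True, u: False}
  {c: True, u: False, w: False}
  {w: True, u: True, c: False}
  {u: True, w: False, c: False}
  {w: True, c: True, u: True}


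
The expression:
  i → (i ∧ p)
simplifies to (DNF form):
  p ∨ ¬i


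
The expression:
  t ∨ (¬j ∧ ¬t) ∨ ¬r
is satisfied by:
  {t: True, r: False, j: False}
  {t: False, r: False, j: False}
  {j: True, t: True, r: False}
  {j: True, t: False, r: False}
  {r: True, t: True, j: False}
  {r: True, t: False, j: False}
  {r: True, j: True, t: True}


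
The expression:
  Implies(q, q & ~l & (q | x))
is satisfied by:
  {l: False, q: False}
  {q: True, l: False}
  {l: True, q: False}


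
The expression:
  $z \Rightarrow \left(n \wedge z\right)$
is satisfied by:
  {n: True, z: False}
  {z: False, n: False}
  {z: True, n: True}


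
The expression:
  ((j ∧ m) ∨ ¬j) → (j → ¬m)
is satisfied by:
  {m: False, j: False}
  {j: True, m: False}
  {m: True, j: False}


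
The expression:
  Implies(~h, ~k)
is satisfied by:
  {h: True, k: False}
  {k: False, h: False}
  {k: True, h: True}


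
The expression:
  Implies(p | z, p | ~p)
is always true.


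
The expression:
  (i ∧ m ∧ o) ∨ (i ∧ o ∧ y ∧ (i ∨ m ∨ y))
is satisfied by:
  {i: True, y: True, m: True, o: True}
  {i: True, y: True, o: True, m: False}
  {i: True, m: True, o: True, y: False}


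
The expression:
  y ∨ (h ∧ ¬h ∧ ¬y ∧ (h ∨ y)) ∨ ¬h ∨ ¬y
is always true.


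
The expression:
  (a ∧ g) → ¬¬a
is always true.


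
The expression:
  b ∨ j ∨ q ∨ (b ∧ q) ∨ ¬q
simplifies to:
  True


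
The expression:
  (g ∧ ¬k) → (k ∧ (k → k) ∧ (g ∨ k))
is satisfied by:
  {k: True, g: False}
  {g: False, k: False}
  {g: True, k: True}


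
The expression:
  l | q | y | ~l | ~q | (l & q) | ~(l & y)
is always true.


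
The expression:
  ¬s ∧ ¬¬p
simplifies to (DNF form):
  p ∧ ¬s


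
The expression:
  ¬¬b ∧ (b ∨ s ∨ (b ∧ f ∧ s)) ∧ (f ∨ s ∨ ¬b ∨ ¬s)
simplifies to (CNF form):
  b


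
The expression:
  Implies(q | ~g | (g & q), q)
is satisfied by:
  {q: True, g: True}
  {q: True, g: False}
  {g: True, q: False}


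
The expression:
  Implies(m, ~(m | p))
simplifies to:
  ~m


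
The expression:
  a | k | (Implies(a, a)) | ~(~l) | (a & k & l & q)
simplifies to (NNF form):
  True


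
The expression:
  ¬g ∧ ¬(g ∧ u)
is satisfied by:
  {g: False}


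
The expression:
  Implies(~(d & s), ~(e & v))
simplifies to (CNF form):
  (d | ~e | ~v) & (s | ~e | ~v)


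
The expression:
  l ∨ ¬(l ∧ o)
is always true.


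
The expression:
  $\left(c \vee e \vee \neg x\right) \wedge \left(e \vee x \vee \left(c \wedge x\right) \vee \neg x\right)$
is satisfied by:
  {c: True, e: True, x: False}
  {c: True, e: False, x: False}
  {e: True, c: False, x: False}
  {c: False, e: False, x: False}
  {c: True, x: True, e: True}
  {c: True, x: True, e: False}
  {x: True, e: True, c: False}


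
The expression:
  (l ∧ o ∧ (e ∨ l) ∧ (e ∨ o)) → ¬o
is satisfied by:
  {l: False, o: False}
  {o: True, l: False}
  {l: True, o: False}


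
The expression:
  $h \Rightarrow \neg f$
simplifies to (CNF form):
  $\neg f \vee \neg h$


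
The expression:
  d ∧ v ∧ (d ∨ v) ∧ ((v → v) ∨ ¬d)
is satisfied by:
  {d: True, v: True}


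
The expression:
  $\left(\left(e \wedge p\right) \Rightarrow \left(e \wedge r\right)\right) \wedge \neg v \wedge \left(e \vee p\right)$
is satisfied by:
  {e: True, r: True, v: False, p: False}
  {e: True, v: False, r: False, p: False}
  {p: True, r: True, v: False, e: False}
  {p: True, v: False, r: False, e: False}
  {p: True, e: True, r: True, v: False}


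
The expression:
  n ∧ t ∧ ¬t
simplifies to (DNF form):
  False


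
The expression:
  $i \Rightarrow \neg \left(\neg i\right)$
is always true.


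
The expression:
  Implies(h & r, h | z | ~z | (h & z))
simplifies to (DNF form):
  True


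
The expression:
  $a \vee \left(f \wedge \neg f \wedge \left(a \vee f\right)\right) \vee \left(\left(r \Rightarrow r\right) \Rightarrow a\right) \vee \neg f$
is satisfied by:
  {a: True, f: False}
  {f: False, a: False}
  {f: True, a: True}


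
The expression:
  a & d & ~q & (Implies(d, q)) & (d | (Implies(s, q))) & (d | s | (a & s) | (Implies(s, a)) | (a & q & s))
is never true.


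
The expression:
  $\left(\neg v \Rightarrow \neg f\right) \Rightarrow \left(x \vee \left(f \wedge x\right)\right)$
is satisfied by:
  {x: True, f: True, v: False}
  {x: True, f: False, v: False}
  {x: True, v: True, f: True}
  {x: True, v: True, f: False}
  {f: True, v: False, x: False}


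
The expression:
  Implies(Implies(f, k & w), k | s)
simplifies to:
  f | k | s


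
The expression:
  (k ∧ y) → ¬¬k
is always true.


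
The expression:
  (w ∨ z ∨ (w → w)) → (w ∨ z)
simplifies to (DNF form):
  w ∨ z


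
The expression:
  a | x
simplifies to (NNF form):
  a | x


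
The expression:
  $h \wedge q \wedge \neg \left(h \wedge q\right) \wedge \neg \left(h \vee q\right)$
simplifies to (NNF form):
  $\text{False}$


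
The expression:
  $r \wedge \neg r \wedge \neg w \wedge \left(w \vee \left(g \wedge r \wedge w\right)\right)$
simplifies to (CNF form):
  $\text{False}$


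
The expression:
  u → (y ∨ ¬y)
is always true.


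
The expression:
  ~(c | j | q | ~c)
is never true.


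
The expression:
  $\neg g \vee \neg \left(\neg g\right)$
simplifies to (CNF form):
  $\text{True}$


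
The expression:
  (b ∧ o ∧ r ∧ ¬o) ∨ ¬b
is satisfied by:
  {b: False}


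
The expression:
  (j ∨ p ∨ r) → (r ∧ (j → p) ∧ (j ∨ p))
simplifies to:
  (p ∨ ¬j) ∧ (p ∨ ¬r) ∧ (r ∨ ¬p)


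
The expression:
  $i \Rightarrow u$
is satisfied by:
  {u: True, i: False}
  {i: False, u: False}
  {i: True, u: True}


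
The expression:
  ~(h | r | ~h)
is never true.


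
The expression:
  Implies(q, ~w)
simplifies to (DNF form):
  ~q | ~w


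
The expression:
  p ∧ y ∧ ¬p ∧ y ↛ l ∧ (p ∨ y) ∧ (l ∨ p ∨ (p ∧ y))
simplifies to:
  False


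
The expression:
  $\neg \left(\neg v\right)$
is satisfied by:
  {v: True}


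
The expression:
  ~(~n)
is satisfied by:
  {n: True}


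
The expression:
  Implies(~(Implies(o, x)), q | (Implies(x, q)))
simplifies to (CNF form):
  True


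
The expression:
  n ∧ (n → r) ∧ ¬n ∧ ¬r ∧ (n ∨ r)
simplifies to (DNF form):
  False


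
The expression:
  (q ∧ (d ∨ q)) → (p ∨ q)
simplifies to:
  True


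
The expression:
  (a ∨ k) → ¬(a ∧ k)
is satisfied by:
  {k: False, a: False}
  {a: True, k: False}
  {k: True, a: False}


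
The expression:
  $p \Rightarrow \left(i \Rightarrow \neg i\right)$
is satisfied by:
  {p: False, i: False}
  {i: True, p: False}
  {p: True, i: False}


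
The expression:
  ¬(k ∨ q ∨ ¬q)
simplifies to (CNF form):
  False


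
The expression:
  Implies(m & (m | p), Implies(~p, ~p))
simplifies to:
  True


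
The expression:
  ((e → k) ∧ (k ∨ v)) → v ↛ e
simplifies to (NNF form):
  (v ∧ ¬e) ∨ ¬k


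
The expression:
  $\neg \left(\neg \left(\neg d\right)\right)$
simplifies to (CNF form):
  $\neg d$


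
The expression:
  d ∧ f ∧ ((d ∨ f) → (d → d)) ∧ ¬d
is never true.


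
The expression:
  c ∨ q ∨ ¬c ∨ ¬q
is always true.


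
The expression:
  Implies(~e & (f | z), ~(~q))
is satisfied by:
  {q: True, e: True, f: False, z: False}
  {q: True, z: True, e: True, f: False}
  {q: True, e: True, f: True, z: False}
  {q: True, z: True, e: True, f: True}
  {q: True, f: False, e: False, z: False}
  {q: True, z: True, f: False, e: False}
  {q: True, f: True, e: False, z: False}
  {q: True, z: True, f: True, e: False}
  {e: True, z: False, f: False, q: False}
  {z: True, e: True, f: False, q: False}
  {e: True, f: True, z: False, q: False}
  {z: True, e: True, f: True, q: False}
  {z: False, f: False, e: False, q: False}


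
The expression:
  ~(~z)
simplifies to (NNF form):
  z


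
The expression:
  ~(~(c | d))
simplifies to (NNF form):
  c | d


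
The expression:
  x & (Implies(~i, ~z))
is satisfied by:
  {x: True, i: True, z: False}
  {x: True, z: False, i: False}
  {x: True, i: True, z: True}


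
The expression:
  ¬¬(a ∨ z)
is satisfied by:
  {a: True, z: True}
  {a: True, z: False}
  {z: True, a: False}


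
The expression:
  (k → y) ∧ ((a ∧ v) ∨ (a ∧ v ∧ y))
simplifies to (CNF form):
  a ∧ v ∧ (y ∨ ¬k)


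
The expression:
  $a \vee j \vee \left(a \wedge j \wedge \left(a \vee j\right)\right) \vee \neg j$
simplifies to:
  $\text{True}$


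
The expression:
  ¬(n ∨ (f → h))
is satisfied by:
  {f: True, n: False, h: False}


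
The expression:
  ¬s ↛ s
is always true.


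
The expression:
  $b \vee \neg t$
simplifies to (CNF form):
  $b \vee \neg t$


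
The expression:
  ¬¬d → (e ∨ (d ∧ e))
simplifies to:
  e ∨ ¬d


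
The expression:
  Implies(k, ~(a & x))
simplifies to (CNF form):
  ~a | ~k | ~x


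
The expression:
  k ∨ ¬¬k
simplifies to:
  k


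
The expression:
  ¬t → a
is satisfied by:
  {a: True, t: True}
  {a: True, t: False}
  {t: True, a: False}


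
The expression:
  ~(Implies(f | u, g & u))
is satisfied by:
  {f: True, u: False, g: False}
  {g: True, f: True, u: False}
  {f: True, u: True, g: False}
  {u: True, g: False, f: False}


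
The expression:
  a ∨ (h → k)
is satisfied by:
  {a: True, k: True, h: False}
  {a: True, h: False, k: False}
  {k: True, h: False, a: False}
  {k: False, h: False, a: False}
  {a: True, k: True, h: True}
  {a: True, h: True, k: False}
  {k: True, h: True, a: False}


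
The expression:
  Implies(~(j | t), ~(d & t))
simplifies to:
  True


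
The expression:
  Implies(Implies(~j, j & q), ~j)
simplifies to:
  ~j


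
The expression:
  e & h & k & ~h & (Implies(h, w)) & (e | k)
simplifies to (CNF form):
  False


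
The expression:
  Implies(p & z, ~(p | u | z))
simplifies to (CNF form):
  ~p | ~z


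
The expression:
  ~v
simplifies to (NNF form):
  ~v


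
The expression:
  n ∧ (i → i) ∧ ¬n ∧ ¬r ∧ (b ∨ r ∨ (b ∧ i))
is never true.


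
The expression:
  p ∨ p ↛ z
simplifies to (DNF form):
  p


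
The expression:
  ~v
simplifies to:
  ~v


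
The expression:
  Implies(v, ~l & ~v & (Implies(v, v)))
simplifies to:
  ~v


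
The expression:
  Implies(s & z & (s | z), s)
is always true.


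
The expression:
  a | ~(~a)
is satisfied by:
  {a: True}


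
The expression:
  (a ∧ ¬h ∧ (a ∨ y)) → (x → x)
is always true.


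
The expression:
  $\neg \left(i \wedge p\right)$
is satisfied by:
  {p: False, i: False}
  {i: True, p: False}
  {p: True, i: False}


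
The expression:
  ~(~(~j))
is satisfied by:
  {j: False}


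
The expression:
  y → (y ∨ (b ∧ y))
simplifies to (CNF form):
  True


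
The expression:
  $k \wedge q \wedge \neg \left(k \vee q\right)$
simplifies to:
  $\text{False}$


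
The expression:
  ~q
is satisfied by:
  {q: False}


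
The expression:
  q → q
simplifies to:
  True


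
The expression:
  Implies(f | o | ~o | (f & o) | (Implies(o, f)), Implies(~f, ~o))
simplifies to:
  f | ~o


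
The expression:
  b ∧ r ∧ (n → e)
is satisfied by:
  {r: True, e: True, b: True, n: False}
  {r: True, b: True, e: False, n: False}
  {r: True, n: True, e: True, b: True}


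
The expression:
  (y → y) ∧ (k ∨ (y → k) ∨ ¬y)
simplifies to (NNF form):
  k ∨ ¬y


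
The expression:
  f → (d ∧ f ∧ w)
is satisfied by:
  {d: True, w: True, f: False}
  {d: True, w: False, f: False}
  {w: True, d: False, f: False}
  {d: False, w: False, f: False}
  {f: True, d: True, w: True}


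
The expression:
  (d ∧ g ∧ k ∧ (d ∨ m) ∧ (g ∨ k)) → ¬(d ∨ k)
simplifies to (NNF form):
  ¬d ∨ ¬g ∨ ¬k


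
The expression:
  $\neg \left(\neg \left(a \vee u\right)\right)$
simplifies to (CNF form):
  $a \vee u$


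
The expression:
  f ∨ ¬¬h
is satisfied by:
  {h: True, f: True}
  {h: True, f: False}
  {f: True, h: False}


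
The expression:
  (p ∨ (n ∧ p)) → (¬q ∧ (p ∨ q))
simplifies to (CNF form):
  ¬p ∨ ¬q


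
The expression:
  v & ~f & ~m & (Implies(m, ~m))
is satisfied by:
  {v: True, f: False, m: False}


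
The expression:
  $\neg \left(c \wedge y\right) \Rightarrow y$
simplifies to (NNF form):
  $y$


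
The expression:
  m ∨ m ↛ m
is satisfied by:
  {m: True}


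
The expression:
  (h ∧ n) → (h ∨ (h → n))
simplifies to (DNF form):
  True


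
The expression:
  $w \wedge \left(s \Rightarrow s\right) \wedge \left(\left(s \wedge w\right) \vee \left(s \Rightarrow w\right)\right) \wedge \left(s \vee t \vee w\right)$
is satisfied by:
  {w: True}


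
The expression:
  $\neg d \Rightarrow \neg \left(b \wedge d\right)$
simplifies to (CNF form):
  $\text{True}$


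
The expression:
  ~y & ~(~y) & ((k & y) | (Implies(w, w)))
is never true.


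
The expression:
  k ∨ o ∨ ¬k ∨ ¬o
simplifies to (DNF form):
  True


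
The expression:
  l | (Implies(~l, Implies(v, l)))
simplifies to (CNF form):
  l | ~v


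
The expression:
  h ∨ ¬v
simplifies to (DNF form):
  h ∨ ¬v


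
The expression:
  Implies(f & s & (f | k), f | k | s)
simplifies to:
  True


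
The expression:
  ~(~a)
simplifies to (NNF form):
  a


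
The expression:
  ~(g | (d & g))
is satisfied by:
  {g: False}


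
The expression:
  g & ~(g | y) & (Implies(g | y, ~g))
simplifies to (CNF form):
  False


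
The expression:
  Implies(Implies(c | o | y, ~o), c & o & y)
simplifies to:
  o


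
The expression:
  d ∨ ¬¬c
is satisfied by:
  {d: True, c: True}
  {d: True, c: False}
  {c: True, d: False}


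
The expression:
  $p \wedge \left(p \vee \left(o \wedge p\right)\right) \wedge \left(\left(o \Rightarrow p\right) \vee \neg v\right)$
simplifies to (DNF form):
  $p$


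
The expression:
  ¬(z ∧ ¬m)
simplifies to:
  m ∨ ¬z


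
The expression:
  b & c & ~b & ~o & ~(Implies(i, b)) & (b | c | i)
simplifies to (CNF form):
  False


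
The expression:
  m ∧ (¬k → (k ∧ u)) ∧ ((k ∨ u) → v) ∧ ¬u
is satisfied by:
  {k: True, m: True, v: True, u: False}


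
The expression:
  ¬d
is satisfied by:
  {d: False}


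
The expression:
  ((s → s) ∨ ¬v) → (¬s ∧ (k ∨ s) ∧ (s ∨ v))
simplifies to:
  k ∧ v ∧ ¬s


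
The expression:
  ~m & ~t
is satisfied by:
  {t: False, m: False}


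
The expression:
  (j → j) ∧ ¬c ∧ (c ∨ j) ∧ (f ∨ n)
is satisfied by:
  {j: True, n: True, f: True, c: False}
  {j: True, n: True, f: False, c: False}
  {j: True, f: True, n: False, c: False}


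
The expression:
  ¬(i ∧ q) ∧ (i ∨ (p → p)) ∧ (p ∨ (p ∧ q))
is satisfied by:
  {p: True, q: False, i: False}
  {p: True, i: True, q: False}
  {p: True, q: True, i: False}


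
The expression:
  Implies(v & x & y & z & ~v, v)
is always true.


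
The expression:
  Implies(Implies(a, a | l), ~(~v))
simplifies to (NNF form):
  v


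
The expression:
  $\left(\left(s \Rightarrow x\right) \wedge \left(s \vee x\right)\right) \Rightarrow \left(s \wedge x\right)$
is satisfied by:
  {s: True, x: False}
  {x: False, s: False}
  {x: True, s: True}


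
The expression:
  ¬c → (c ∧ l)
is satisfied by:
  {c: True}


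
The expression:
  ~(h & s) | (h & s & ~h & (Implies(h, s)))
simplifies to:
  ~h | ~s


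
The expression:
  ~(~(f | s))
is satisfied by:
  {s: True, f: True}
  {s: True, f: False}
  {f: True, s: False}


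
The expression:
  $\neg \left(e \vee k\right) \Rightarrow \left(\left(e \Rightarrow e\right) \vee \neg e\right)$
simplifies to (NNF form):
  $\text{True}$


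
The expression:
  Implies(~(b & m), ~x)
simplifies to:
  ~x | (b & m)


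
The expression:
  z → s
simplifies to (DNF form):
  s ∨ ¬z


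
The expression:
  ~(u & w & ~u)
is always true.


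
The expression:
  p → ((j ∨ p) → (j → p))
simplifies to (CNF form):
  True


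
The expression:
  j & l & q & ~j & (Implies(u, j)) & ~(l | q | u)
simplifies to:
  False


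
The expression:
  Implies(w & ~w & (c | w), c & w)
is always true.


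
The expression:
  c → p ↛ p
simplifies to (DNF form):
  ¬c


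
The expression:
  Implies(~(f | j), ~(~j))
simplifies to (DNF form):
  f | j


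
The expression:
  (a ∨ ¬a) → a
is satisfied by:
  {a: True}


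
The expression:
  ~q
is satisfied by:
  {q: False}


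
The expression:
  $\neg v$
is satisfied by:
  {v: False}


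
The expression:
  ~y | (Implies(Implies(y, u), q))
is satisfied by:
  {q: True, u: False, y: False}
  {u: False, y: False, q: False}
  {y: True, q: True, u: False}
  {y: True, u: False, q: False}
  {q: True, u: True, y: False}
  {u: True, q: False, y: False}
  {y: True, u: True, q: True}


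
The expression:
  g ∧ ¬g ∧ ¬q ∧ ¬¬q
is never true.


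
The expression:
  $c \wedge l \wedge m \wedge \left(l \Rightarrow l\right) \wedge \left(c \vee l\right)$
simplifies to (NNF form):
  $c \wedge l \wedge m$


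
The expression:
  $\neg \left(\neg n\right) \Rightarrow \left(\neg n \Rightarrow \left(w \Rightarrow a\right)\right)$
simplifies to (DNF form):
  $\text{True}$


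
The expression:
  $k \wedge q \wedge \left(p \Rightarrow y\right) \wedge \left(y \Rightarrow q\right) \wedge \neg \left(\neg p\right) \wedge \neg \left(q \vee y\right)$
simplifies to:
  $\text{False}$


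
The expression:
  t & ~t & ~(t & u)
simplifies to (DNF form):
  False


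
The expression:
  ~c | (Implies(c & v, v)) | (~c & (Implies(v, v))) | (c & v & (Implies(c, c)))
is always true.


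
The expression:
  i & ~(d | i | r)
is never true.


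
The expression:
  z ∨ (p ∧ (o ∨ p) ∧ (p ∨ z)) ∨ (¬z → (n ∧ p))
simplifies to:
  p ∨ z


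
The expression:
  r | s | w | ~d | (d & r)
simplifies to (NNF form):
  r | s | w | ~d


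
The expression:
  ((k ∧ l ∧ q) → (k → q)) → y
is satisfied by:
  {y: True}


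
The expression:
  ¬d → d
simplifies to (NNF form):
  d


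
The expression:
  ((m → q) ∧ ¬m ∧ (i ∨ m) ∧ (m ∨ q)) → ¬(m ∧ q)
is always true.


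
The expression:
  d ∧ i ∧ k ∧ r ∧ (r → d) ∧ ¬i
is never true.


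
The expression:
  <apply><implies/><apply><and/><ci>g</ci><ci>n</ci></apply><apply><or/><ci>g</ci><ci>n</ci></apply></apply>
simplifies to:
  <true/>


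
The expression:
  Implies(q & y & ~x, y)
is always true.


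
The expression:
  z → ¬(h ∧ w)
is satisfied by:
  {w: False, z: False, h: False}
  {h: True, w: False, z: False}
  {z: True, w: False, h: False}
  {h: True, z: True, w: False}
  {w: True, h: False, z: False}
  {h: True, w: True, z: False}
  {z: True, w: True, h: False}


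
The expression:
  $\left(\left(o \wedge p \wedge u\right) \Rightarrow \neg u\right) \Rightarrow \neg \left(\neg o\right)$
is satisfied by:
  {o: True}


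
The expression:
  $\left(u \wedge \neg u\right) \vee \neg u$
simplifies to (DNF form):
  $\neg u$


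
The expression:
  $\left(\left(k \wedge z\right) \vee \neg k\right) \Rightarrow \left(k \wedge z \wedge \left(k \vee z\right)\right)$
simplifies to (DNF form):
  $k$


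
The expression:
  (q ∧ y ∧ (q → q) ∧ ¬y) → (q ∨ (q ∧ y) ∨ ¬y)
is always true.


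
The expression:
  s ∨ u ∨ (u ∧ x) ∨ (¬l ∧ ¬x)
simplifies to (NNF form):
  s ∨ u ∨ (¬l ∧ ¬x)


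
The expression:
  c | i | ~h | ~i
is always true.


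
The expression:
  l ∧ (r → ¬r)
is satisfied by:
  {l: True, r: False}


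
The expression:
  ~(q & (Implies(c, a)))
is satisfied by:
  {c: True, a: False, q: False}
  {a: False, q: False, c: False}
  {c: True, a: True, q: False}
  {a: True, c: False, q: False}
  {q: True, c: True, a: False}


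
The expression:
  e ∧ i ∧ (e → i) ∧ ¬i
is never true.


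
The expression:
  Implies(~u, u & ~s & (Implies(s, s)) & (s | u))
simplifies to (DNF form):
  u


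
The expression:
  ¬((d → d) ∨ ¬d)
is never true.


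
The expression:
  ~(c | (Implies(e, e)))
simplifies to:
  False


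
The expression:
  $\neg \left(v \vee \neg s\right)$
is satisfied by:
  {s: True, v: False}


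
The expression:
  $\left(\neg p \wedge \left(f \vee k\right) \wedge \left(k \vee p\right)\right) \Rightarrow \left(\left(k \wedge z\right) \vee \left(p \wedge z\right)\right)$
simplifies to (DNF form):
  $p \vee z \vee \neg k$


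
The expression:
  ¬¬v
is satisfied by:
  {v: True}


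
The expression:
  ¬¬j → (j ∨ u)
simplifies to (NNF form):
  True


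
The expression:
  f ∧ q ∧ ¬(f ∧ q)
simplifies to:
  False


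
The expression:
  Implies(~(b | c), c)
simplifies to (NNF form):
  b | c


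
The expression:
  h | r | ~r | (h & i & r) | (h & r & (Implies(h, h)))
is always true.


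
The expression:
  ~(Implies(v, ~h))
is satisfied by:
  {h: True, v: True}


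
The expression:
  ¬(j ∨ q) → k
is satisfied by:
  {k: True, q: True, j: True}
  {k: True, q: True, j: False}
  {k: True, j: True, q: False}
  {k: True, j: False, q: False}
  {q: True, j: True, k: False}
  {q: True, j: False, k: False}
  {j: True, q: False, k: False}


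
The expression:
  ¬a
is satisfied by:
  {a: False}


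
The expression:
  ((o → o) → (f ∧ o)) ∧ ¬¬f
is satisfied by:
  {f: True, o: True}


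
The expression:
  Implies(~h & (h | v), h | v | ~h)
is always true.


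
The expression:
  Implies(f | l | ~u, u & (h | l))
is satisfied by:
  {l: True, h: True, u: True, f: False}
  {l: True, u: True, h: False, f: False}
  {h: True, u: True, l: False, f: False}
  {u: True, l: False, h: False, f: False}
  {f: True, l: True, u: True, h: True}
  {f: True, l: True, u: True, h: False}
  {f: True, u: True, h: True, l: False}


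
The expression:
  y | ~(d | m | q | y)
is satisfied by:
  {y: True, m: False, d: False, q: False}
  {y: True, q: True, m: False, d: False}
  {y: True, d: True, m: False, q: False}
  {y: True, q: True, d: True, m: False}
  {y: True, m: True, d: False, q: False}
  {y: True, q: True, m: True, d: False}
  {y: True, d: True, m: True, q: False}
  {y: True, q: True, d: True, m: True}
  {q: False, m: False, d: False, y: False}


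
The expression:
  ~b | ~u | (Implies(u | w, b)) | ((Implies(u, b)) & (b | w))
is always true.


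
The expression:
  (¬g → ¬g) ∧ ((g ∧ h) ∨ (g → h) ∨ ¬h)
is always true.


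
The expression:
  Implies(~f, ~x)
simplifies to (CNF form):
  f | ~x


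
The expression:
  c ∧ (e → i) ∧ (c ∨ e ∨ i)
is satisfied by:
  {c: True, i: True, e: False}
  {c: True, e: False, i: False}
  {c: True, i: True, e: True}


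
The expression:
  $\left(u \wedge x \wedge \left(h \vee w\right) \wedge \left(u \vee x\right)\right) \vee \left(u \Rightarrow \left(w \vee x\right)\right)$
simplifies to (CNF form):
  $w \vee x \vee \neg u$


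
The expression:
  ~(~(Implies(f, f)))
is always true.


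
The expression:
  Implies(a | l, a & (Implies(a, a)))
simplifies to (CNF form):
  a | ~l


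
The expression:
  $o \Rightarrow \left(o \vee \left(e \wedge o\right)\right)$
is always true.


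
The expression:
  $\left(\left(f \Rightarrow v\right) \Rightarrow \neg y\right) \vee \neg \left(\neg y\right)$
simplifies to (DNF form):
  $\text{True}$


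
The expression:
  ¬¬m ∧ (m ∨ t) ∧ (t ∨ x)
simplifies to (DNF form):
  (m ∧ t) ∨ (m ∧ x)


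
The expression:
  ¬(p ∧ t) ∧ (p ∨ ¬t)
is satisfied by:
  {t: False}


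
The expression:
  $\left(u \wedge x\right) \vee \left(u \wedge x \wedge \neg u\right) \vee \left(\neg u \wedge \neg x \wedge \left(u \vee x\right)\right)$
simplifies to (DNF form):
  $u \wedge x$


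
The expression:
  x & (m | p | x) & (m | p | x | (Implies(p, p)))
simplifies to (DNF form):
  x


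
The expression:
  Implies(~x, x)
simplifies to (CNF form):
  x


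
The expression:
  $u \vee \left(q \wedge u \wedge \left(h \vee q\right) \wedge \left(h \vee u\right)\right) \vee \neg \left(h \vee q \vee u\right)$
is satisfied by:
  {u: True, h: False, q: False}
  {q: True, u: True, h: False}
  {u: True, h: True, q: False}
  {q: True, u: True, h: True}
  {q: False, h: False, u: False}


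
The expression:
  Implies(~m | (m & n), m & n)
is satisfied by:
  {m: True}


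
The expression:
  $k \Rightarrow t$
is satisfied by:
  {t: True, k: False}
  {k: False, t: False}
  {k: True, t: True}


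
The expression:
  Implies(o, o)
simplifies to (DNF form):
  True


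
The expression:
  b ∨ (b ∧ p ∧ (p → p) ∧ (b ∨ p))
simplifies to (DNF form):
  b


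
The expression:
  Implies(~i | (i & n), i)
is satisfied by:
  {i: True}


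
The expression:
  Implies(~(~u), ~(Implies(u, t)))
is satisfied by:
  {u: False, t: False}
  {t: True, u: False}
  {u: True, t: False}


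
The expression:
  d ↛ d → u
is always true.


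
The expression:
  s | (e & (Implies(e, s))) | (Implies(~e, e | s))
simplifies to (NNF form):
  e | s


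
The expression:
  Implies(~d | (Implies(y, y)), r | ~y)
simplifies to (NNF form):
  r | ~y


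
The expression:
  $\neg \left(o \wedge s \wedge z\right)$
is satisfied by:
  {s: False, z: False, o: False}
  {o: True, s: False, z: False}
  {z: True, s: False, o: False}
  {o: True, z: True, s: False}
  {s: True, o: False, z: False}
  {o: True, s: True, z: False}
  {z: True, s: True, o: False}


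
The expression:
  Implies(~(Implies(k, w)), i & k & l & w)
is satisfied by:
  {w: True, k: False}
  {k: False, w: False}
  {k: True, w: True}


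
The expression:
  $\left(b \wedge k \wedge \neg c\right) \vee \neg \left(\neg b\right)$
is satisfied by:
  {b: True}


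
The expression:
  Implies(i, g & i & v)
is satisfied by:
  {g: True, v: True, i: False}
  {g: True, v: False, i: False}
  {v: True, g: False, i: False}
  {g: False, v: False, i: False}
  {i: True, g: True, v: True}


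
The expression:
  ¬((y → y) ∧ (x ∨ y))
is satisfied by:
  {x: False, y: False}


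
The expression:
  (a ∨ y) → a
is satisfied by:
  {a: True, y: False}
  {y: False, a: False}
  {y: True, a: True}


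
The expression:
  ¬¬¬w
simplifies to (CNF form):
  ¬w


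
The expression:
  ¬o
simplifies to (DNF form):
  ¬o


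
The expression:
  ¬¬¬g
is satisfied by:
  {g: False}


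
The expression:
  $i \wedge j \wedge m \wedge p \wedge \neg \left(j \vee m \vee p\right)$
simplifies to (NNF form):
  $\text{False}$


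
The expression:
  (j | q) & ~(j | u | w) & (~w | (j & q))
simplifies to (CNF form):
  q & ~j & ~u & ~w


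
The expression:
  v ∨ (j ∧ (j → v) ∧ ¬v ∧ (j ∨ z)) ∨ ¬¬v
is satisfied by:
  {v: True}


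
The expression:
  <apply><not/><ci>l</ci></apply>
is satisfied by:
  {l: False}


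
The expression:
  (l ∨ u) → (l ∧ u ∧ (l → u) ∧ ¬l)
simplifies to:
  ¬l ∧ ¬u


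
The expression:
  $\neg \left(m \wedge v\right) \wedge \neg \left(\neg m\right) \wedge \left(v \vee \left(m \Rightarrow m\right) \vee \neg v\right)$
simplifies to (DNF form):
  $m \wedge \neg v$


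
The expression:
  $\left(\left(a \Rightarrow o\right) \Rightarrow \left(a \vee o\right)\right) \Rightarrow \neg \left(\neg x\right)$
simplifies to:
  $x \vee \left(\neg a \wedge \neg o\right)$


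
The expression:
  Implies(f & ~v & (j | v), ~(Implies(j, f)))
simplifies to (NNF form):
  v | ~f | ~j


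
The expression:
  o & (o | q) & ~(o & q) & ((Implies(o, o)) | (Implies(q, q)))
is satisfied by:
  {o: True, q: False}


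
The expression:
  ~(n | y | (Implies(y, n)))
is never true.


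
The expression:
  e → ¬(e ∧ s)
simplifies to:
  ¬e ∨ ¬s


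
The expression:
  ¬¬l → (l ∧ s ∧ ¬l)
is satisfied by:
  {l: False}


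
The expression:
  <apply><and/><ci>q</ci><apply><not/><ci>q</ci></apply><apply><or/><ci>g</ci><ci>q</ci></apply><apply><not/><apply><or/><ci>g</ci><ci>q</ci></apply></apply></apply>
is never true.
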